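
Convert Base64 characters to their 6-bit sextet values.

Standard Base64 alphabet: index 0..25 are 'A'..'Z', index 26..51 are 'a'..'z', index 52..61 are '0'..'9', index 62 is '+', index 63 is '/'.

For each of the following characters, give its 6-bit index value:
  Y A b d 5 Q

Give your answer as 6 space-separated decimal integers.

'Y': A..Z range, ord('Y') − ord('A') = 24
'A': A..Z range, ord('A') − ord('A') = 0
'b': a..z range, 26 + ord('b') − ord('a') = 27
'd': a..z range, 26 + ord('d') − ord('a') = 29
'5': 0..9 range, 52 + ord('5') − ord('0') = 57
'Q': A..Z range, ord('Q') − ord('A') = 16

Answer: 24 0 27 29 57 16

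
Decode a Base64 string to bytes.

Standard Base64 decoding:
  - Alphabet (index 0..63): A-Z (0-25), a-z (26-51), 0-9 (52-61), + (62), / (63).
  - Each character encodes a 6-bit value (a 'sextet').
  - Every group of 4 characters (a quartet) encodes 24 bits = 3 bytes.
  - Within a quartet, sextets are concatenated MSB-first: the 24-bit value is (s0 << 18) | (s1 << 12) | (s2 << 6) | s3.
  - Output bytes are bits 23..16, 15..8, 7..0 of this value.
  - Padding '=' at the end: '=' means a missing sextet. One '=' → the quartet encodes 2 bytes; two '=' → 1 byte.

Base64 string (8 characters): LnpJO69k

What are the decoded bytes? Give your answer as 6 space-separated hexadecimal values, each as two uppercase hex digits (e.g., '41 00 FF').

Answer: 2E 7A 49 3B AF 64

Derivation:
After char 0 ('L'=11): chars_in_quartet=1 acc=0xB bytes_emitted=0
After char 1 ('n'=39): chars_in_quartet=2 acc=0x2E7 bytes_emitted=0
After char 2 ('p'=41): chars_in_quartet=3 acc=0xB9E9 bytes_emitted=0
After char 3 ('J'=9): chars_in_quartet=4 acc=0x2E7A49 -> emit 2E 7A 49, reset; bytes_emitted=3
After char 4 ('O'=14): chars_in_quartet=1 acc=0xE bytes_emitted=3
After char 5 ('6'=58): chars_in_quartet=2 acc=0x3BA bytes_emitted=3
After char 6 ('9'=61): chars_in_quartet=3 acc=0xEEBD bytes_emitted=3
After char 7 ('k'=36): chars_in_quartet=4 acc=0x3BAF64 -> emit 3B AF 64, reset; bytes_emitted=6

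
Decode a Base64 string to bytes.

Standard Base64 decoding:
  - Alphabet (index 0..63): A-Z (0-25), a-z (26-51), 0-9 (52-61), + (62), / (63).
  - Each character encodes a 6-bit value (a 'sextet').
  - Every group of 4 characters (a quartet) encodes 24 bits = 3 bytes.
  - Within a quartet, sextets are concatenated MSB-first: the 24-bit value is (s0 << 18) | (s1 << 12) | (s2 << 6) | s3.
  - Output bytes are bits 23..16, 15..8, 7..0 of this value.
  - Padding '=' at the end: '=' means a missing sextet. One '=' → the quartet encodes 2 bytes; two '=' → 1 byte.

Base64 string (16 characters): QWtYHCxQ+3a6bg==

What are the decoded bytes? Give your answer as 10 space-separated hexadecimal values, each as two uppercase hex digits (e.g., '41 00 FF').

After char 0 ('Q'=16): chars_in_quartet=1 acc=0x10 bytes_emitted=0
After char 1 ('W'=22): chars_in_quartet=2 acc=0x416 bytes_emitted=0
After char 2 ('t'=45): chars_in_quartet=3 acc=0x105AD bytes_emitted=0
After char 3 ('Y'=24): chars_in_quartet=4 acc=0x416B58 -> emit 41 6B 58, reset; bytes_emitted=3
After char 4 ('H'=7): chars_in_quartet=1 acc=0x7 bytes_emitted=3
After char 5 ('C'=2): chars_in_quartet=2 acc=0x1C2 bytes_emitted=3
After char 6 ('x'=49): chars_in_quartet=3 acc=0x70B1 bytes_emitted=3
After char 7 ('Q'=16): chars_in_quartet=4 acc=0x1C2C50 -> emit 1C 2C 50, reset; bytes_emitted=6
After char 8 ('+'=62): chars_in_quartet=1 acc=0x3E bytes_emitted=6
After char 9 ('3'=55): chars_in_quartet=2 acc=0xFB7 bytes_emitted=6
After char 10 ('a'=26): chars_in_quartet=3 acc=0x3EDDA bytes_emitted=6
After char 11 ('6'=58): chars_in_quartet=4 acc=0xFB76BA -> emit FB 76 BA, reset; bytes_emitted=9
After char 12 ('b'=27): chars_in_quartet=1 acc=0x1B bytes_emitted=9
After char 13 ('g'=32): chars_in_quartet=2 acc=0x6E0 bytes_emitted=9
Padding '==': partial quartet acc=0x6E0 -> emit 6E; bytes_emitted=10

Answer: 41 6B 58 1C 2C 50 FB 76 BA 6E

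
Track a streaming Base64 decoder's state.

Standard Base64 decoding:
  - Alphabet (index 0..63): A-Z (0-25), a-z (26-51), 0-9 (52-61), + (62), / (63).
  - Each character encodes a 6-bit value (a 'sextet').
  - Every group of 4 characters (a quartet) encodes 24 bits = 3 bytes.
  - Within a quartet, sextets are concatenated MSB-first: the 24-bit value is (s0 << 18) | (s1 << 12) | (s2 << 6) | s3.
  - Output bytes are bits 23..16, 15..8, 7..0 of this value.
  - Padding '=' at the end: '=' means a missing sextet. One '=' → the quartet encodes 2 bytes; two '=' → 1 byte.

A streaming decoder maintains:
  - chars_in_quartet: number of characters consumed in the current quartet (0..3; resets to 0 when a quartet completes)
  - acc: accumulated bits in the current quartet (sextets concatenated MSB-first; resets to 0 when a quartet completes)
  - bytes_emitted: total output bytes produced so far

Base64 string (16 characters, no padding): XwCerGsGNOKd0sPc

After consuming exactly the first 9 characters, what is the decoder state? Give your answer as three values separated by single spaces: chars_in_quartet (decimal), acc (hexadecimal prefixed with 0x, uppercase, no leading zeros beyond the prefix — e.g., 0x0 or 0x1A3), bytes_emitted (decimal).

After char 0 ('X'=23): chars_in_quartet=1 acc=0x17 bytes_emitted=0
After char 1 ('w'=48): chars_in_quartet=2 acc=0x5F0 bytes_emitted=0
After char 2 ('C'=2): chars_in_quartet=3 acc=0x17C02 bytes_emitted=0
After char 3 ('e'=30): chars_in_quartet=4 acc=0x5F009E -> emit 5F 00 9E, reset; bytes_emitted=3
After char 4 ('r'=43): chars_in_quartet=1 acc=0x2B bytes_emitted=3
After char 5 ('G'=6): chars_in_quartet=2 acc=0xAC6 bytes_emitted=3
After char 6 ('s'=44): chars_in_quartet=3 acc=0x2B1AC bytes_emitted=3
After char 7 ('G'=6): chars_in_quartet=4 acc=0xAC6B06 -> emit AC 6B 06, reset; bytes_emitted=6
After char 8 ('N'=13): chars_in_quartet=1 acc=0xD bytes_emitted=6

Answer: 1 0xD 6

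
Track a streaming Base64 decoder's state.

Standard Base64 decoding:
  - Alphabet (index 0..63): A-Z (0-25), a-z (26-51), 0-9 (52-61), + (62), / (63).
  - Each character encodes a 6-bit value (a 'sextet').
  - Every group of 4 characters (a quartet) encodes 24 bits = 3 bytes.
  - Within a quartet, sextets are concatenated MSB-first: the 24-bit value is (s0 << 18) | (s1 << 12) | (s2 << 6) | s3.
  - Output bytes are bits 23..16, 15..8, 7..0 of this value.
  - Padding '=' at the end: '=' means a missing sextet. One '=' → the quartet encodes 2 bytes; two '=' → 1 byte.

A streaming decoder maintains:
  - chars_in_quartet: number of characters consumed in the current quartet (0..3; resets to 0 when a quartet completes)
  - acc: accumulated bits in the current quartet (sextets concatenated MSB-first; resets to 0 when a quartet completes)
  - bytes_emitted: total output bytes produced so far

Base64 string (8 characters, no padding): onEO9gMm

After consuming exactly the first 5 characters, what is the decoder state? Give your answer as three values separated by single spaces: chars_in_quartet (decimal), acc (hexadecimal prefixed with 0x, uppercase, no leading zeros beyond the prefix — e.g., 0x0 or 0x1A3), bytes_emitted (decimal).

Answer: 1 0x3D 3

Derivation:
After char 0 ('o'=40): chars_in_quartet=1 acc=0x28 bytes_emitted=0
After char 1 ('n'=39): chars_in_quartet=2 acc=0xA27 bytes_emitted=0
After char 2 ('E'=4): chars_in_quartet=3 acc=0x289C4 bytes_emitted=0
After char 3 ('O'=14): chars_in_quartet=4 acc=0xA2710E -> emit A2 71 0E, reset; bytes_emitted=3
After char 4 ('9'=61): chars_in_quartet=1 acc=0x3D bytes_emitted=3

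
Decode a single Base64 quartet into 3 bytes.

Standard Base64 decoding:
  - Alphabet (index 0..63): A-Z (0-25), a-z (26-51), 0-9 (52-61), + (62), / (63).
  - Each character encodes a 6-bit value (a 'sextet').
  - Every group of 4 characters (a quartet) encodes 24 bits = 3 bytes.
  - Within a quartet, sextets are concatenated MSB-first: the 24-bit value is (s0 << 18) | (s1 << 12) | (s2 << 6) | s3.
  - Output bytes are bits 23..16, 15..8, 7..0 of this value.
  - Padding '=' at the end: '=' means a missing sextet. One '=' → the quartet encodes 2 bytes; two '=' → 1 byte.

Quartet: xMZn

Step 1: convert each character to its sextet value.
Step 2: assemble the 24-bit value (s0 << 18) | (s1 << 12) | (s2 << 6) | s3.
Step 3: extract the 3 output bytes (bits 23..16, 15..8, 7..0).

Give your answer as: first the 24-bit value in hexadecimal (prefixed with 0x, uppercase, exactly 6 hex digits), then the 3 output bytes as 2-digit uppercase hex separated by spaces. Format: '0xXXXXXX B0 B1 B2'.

Sextets: x=49, M=12, Z=25, n=39
24-bit: (49<<18) | (12<<12) | (25<<6) | 39
      = 0xC40000 | 0x00C000 | 0x000640 | 0x000027
      = 0xC4C667
Bytes: (v>>16)&0xFF=C4, (v>>8)&0xFF=C6, v&0xFF=67

Answer: 0xC4C667 C4 C6 67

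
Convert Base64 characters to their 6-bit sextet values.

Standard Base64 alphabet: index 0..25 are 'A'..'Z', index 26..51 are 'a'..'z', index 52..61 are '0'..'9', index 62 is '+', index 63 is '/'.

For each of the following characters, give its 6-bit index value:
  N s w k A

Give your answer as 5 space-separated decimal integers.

Answer: 13 44 48 36 0

Derivation:
'N': A..Z range, ord('N') − ord('A') = 13
's': a..z range, 26 + ord('s') − ord('a') = 44
'w': a..z range, 26 + ord('w') − ord('a') = 48
'k': a..z range, 26 + ord('k') − ord('a') = 36
'A': A..Z range, ord('A') − ord('A') = 0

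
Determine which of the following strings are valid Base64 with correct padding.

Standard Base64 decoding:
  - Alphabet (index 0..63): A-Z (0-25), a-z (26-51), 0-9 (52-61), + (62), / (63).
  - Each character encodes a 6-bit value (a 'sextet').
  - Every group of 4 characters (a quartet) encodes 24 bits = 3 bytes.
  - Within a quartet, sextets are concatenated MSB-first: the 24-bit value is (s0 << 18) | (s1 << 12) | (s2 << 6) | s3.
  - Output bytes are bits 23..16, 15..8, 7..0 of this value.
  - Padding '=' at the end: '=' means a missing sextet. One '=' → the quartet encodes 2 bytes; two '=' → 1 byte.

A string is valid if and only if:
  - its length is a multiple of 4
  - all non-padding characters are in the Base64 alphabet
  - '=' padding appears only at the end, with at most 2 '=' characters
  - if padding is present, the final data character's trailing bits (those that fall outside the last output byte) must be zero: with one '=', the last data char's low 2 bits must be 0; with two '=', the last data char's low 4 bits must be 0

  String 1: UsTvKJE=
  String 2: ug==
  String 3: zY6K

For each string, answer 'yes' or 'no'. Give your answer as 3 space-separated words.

String 1: 'UsTvKJE=' → valid
String 2: 'ug==' → valid
String 3: 'zY6K' → valid

Answer: yes yes yes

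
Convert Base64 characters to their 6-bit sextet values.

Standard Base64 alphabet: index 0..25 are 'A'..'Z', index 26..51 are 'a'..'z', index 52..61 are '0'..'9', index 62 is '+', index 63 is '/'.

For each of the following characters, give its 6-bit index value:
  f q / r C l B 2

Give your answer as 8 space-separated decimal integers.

Answer: 31 42 63 43 2 37 1 54

Derivation:
'f': a..z range, 26 + ord('f') − ord('a') = 31
'q': a..z range, 26 + ord('q') − ord('a') = 42
'/': index 63
'r': a..z range, 26 + ord('r') − ord('a') = 43
'C': A..Z range, ord('C') − ord('A') = 2
'l': a..z range, 26 + ord('l') − ord('a') = 37
'B': A..Z range, ord('B') − ord('A') = 1
'2': 0..9 range, 52 + ord('2') − ord('0') = 54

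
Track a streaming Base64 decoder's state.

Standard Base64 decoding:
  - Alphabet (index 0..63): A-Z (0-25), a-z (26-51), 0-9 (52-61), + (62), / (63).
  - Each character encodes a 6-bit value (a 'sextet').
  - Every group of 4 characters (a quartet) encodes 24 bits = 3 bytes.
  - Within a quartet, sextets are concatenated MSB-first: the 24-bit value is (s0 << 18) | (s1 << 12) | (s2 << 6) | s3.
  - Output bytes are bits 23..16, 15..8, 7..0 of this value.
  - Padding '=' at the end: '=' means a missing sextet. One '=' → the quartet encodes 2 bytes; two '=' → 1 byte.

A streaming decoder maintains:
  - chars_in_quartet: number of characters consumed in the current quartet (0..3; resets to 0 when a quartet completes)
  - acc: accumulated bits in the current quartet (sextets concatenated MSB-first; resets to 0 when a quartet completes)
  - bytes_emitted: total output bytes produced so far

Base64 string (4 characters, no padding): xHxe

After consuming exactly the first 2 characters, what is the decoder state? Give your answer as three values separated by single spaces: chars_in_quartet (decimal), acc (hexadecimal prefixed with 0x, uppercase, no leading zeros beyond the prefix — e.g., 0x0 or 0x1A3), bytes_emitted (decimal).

Answer: 2 0xC47 0

Derivation:
After char 0 ('x'=49): chars_in_quartet=1 acc=0x31 bytes_emitted=0
After char 1 ('H'=7): chars_in_quartet=2 acc=0xC47 bytes_emitted=0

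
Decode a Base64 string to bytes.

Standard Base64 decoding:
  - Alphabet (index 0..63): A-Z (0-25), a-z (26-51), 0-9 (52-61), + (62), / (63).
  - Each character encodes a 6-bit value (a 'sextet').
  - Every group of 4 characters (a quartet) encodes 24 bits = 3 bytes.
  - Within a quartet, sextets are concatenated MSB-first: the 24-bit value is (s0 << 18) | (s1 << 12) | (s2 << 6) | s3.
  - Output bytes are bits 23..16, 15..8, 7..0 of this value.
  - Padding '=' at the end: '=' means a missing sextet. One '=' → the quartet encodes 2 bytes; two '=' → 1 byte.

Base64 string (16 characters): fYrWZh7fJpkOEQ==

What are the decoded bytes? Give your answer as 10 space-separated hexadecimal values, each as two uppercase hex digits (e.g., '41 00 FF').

After char 0 ('f'=31): chars_in_quartet=1 acc=0x1F bytes_emitted=0
After char 1 ('Y'=24): chars_in_quartet=2 acc=0x7D8 bytes_emitted=0
After char 2 ('r'=43): chars_in_quartet=3 acc=0x1F62B bytes_emitted=0
After char 3 ('W'=22): chars_in_quartet=4 acc=0x7D8AD6 -> emit 7D 8A D6, reset; bytes_emitted=3
After char 4 ('Z'=25): chars_in_quartet=1 acc=0x19 bytes_emitted=3
After char 5 ('h'=33): chars_in_quartet=2 acc=0x661 bytes_emitted=3
After char 6 ('7'=59): chars_in_quartet=3 acc=0x1987B bytes_emitted=3
After char 7 ('f'=31): chars_in_quartet=4 acc=0x661EDF -> emit 66 1E DF, reset; bytes_emitted=6
After char 8 ('J'=9): chars_in_quartet=1 acc=0x9 bytes_emitted=6
After char 9 ('p'=41): chars_in_quartet=2 acc=0x269 bytes_emitted=6
After char 10 ('k'=36): chars_in_quartet=3 acc=0x9A64 bytes_emitted=6
After char 11 ('O'=14): chars_in_quartet=4 acc=0x26990E -> emit 26 99 0E, reset; bytes_emitted=9
After char 12 ('E'=4): chars_in_quartet=1 acc=0x4 bytes_emitted=9
After char 13 ('Q'=16): chars_in_quartet=2 acc=0x110 bytes_emitted=9
Padding '==': partial quartet acc=0x110 -> emit 11; bytes_emitted=10

Answer: 7D 8A D6 66 1E DF 26 99 0E 11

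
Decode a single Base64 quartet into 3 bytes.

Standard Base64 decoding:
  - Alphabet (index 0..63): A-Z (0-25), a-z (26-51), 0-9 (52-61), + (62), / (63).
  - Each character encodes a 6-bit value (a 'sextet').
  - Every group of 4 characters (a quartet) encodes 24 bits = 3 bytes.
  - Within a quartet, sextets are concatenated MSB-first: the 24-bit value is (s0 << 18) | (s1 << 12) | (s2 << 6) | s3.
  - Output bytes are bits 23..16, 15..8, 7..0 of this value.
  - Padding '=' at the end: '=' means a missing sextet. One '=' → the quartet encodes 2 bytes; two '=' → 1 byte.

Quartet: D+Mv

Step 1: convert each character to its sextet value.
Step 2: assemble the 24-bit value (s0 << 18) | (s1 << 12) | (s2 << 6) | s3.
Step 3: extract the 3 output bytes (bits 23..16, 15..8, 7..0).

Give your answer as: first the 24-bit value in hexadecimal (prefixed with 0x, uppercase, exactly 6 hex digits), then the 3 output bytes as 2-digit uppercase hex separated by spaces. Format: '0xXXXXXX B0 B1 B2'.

Answer: 0x0FE32F 0F E3 2F

Derivation:
Sextets: D=3, +=62, M=12, v=47
24-bit: (3<<18) | (62<<12) | (12<<6) | 47
      = 0x0C0000 | 0x03E000 | 0x000300 | 0x00002F
      = 0x0FE32F
Bytes: (v>>16)&0xFF=0F, (v>>8)&0xFF=E3, v&0xFF=2F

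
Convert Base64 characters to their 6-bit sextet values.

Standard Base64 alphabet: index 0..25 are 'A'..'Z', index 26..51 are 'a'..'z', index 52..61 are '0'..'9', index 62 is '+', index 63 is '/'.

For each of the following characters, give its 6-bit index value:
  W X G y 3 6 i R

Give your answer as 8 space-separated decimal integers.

Answer: 22 23 6 50 55 58 34 17

Derivation:
'W': A..Z range, ord('W') − ord('A') = 22
'X': A..Z range, ord('X') − ord('A') = 23
'G': A..Z range, ord('G') − ord('A') = 6
'y': a..z range, 26 + ord('y') − ord('a') = 50
'3': 0..9 range, 52 + ord('3') − ord('0') = 55
'6': 0..9 range, 52 + ord('6') − ord('0') = 58
'i': a..z range, 26 + ord('i') − ord('a') = 34
'R': A..Z range, ord('R') − ord('A') = 17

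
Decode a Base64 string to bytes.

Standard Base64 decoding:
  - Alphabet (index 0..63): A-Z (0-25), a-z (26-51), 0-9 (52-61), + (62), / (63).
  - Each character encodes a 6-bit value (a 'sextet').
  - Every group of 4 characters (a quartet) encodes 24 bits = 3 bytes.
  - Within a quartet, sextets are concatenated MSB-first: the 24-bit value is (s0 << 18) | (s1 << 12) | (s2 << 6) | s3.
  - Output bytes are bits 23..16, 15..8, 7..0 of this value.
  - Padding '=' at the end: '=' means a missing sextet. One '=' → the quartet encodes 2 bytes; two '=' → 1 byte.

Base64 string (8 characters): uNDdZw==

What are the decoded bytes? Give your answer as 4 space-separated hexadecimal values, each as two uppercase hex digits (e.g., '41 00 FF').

After char 0 ('u'=46): chars_in_quartet=1 acc=0x2E bytes_emitted=0
After char 1 ('N'=13): chars_in_quartet=2 acc=0xB8D bytes_emitted=0
After char 2 ('D'=3): chars_in_quartet=3 acc=0x2E343 bytes_emitted=0
After char 3 ('d'=29): chars_in_quartet=4 acc=0xB8D0DD -> emit B8 D0 DD, reset; bytes_emitted=3
After char 4 ('Z'=25): chars_in_quartet=1 acc=0x19 bytes_emitted=3
After char 5 ('w'=48): chars_in_quartet=2 acc=0x670 bytes_emitted=3
Padding '==': partial quartet acc=0x670 -> emit 67; bytes_emitted=4

Answer: B8 D0 DD 67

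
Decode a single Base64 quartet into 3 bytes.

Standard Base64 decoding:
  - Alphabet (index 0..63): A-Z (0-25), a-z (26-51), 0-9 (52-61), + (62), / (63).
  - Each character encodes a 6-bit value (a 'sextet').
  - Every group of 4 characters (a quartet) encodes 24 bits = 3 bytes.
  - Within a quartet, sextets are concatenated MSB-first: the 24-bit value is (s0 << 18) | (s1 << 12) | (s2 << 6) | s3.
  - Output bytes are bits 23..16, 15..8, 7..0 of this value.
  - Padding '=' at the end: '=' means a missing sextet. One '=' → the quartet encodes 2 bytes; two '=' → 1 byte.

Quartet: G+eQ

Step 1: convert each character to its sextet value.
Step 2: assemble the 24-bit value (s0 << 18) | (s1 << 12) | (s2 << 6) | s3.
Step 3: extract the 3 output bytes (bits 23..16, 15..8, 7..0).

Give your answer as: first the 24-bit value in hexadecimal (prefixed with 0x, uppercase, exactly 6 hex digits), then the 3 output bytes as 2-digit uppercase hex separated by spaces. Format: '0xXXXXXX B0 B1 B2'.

Answer: 0x1BE790 1B E7 90

Derivation:
Sextets: G=6, +=62, e=30, Q=16
24-bit: (6<<18) | (62<<12) | (30<<6) | 16
      = 0x180000 | 0x03E000 | 0x000780 | 0x000010
      = 0x1BE790
Bytes: (v>>16)&0xFF=1B, (v>>8)&0xFF=E7, v&0xFF=90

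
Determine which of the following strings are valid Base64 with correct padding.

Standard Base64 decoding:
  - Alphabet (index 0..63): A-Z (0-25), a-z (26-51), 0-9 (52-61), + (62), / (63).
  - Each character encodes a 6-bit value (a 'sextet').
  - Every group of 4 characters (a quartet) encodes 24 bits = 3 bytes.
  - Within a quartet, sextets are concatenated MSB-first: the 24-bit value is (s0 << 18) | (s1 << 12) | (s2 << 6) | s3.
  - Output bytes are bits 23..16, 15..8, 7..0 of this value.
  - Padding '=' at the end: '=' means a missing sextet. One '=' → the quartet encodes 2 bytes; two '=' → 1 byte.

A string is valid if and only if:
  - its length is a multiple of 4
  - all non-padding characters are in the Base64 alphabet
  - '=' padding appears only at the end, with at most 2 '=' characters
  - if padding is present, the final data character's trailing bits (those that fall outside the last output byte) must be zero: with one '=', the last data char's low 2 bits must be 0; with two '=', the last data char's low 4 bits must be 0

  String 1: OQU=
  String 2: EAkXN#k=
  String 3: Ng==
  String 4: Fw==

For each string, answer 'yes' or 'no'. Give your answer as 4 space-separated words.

Answer: yes no yes yes

Derivation:
String 1: 'OQU=' → valid
String 2: 'EAkXN#k=' → invalid (bad char(s): ['#'])
String 3: 'Ng==' → valid
String 4: 'Fw==' → valid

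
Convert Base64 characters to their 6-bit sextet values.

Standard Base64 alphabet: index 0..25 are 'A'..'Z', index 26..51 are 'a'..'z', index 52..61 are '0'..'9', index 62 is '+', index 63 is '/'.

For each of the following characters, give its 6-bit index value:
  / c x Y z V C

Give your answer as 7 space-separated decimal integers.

'/': index 63
'c': a..z range, 26 + ord('c') − ord('a') = 28
'x': a..z range, 26 + ord('x') − ord('a') = 49
'Y': A..Z range, ord('Y') − ord('A') = 24
'z': a..z range, 26 + ord('z') − ord('a') = 51
'V': A..Z range, ord('V') − ord('A') = 21
'C': A..Z range, ord('C') − ord('A') = 2

Answer: 63 28 49 24 51 21 2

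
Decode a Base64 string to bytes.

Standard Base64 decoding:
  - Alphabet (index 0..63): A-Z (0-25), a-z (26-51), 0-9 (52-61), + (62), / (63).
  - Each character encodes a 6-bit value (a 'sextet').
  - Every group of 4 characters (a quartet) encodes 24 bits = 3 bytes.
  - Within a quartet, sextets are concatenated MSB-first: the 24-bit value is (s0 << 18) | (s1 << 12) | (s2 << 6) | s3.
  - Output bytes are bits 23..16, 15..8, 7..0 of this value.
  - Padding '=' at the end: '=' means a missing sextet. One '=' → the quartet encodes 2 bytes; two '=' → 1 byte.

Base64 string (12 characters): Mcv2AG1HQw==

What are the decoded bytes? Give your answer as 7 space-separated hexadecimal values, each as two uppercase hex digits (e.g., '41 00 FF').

Answer: 31 CB F6 00 6D 47 43

Derivation:
After char 0 ('M'=12): chars_in_quartet=1 acc=0xC bytes_emitted=0
After char 1 ('c'=28): chars_in_quartet=2 acc=0x31C bytes_emitted=0
After char 2 ('v'=47): chars_in_quartet=3 acc=0xC72F bytes_emitted=0
After char 3 ('2'=54): chars_in_quartet=4 acc=0x31CBF6 -> emit 31 CB F6, reset; bytes_emitted=3
After char 4 ('A'=0): chars_in_quartet=1 acc=0x0 bytes_emitted=3
After char 5 ('G'=6): chars_in_quartet=2 acc=0x6 bytes_emitted=3
After char 6 ('1'=53): chars_in_quartet=3 acc=0x1B5 bytes_emitted=3
After char 7 ('H'=7): chars_in_quartet=4 acc=0x6D47 -> emit 00 6D 47, reset; bytes_emitted=6
After char 8 ('Q'=16): chars_in_quartet=1 acc=0x10 bytes_emitted=6
After char 9 ('w'=48): chars_in_quartet=2 acc=0x430 bytes_emitted=6
Padding '==': partial quartet acc=0x430 -> emit 43; bytes_emitted=7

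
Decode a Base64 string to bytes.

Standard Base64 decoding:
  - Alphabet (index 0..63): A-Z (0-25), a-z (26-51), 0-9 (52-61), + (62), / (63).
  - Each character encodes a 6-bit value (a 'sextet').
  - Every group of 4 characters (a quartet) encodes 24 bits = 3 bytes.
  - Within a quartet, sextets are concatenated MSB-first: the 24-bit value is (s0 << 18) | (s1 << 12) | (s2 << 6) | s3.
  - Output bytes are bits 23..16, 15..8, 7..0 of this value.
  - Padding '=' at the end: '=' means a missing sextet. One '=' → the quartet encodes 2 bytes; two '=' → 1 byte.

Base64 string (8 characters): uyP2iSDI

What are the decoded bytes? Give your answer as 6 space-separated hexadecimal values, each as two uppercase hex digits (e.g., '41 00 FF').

Answer: BB 23 F6 89 20 C8

Derivation:
After char 0 ('u'=46): chars_in_quartet=1 acc=0x2E bytes_emitted=0
After char 1 ('y'=50): chars_in_quartet=2 acc=0xBB2 bytes_emitted=0
After char 2 ('P'=15): chars_in_quartet=3 acc=0x2EC8F bytes_emitted=0
After char 3 ('2'=54): chars_in_quartet=4 acc=0xBB23F6 -> emit BB 23 F6, reset; bytes_emitted=3
After char 4 ('i'=34): chars_in_quartet=1 acc=0x22 bytes_emitted=3
After char 5 ('S'=18): chars_in_quartet=2 acc=0x892 bytes_emitted=3
After char 6 ('D'=3): chars_in_quartet=3 acc=0x22483 bytes_emitted=3
After char 7 ('I'=8): chars_in_quartet=4 acc=0x8920C8 -> emit 89 20 C8, reset; bytes_emitted=6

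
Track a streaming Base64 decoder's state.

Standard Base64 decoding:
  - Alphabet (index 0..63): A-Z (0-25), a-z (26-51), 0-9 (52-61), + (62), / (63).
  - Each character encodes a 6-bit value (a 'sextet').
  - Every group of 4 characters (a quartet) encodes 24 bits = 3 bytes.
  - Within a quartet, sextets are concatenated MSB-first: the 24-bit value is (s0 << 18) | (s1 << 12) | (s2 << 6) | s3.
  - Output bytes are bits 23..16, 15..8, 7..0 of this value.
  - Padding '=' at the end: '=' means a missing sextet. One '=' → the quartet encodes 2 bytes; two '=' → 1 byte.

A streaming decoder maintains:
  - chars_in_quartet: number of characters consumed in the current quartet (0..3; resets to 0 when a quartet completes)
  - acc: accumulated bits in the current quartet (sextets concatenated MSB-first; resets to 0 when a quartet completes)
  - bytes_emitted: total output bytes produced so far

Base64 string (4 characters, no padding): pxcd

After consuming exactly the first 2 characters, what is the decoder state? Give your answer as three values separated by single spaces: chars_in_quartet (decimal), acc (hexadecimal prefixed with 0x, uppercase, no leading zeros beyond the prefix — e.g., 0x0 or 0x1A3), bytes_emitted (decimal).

After char 0 ('p'=41): chars_in_quartet=1 acc=0x29 bytes_emitted=0
After char 1 ('x'=49): chars_in_quartet=2 acc=0xA71 bytes_emitted=0

Answer: 2 0xA71 0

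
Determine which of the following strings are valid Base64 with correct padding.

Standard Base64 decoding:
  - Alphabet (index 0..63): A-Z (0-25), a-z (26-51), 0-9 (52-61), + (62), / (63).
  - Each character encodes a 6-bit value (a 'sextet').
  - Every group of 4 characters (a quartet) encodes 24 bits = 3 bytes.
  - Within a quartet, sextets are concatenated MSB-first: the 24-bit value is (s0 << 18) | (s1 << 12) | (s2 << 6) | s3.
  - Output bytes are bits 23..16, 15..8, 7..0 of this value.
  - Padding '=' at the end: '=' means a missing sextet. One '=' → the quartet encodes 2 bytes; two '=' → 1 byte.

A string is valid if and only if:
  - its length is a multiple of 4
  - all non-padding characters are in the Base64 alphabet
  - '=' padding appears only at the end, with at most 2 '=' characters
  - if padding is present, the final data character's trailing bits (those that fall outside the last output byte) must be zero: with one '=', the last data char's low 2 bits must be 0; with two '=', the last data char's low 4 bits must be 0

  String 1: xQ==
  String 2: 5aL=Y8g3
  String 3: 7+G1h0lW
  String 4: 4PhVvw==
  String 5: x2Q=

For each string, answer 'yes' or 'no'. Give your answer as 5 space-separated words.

String 1: 'xQ==' → valid
String 2: '5aL=Y8g3' → invalid (bad char(s): ['=']; '=' in middle)
String 3: '7+G1h0lW' → valid
String 4: '4PhVvw==' → valid
String 5: 'x2Q=' → valid

Answer: yes no yes yes yes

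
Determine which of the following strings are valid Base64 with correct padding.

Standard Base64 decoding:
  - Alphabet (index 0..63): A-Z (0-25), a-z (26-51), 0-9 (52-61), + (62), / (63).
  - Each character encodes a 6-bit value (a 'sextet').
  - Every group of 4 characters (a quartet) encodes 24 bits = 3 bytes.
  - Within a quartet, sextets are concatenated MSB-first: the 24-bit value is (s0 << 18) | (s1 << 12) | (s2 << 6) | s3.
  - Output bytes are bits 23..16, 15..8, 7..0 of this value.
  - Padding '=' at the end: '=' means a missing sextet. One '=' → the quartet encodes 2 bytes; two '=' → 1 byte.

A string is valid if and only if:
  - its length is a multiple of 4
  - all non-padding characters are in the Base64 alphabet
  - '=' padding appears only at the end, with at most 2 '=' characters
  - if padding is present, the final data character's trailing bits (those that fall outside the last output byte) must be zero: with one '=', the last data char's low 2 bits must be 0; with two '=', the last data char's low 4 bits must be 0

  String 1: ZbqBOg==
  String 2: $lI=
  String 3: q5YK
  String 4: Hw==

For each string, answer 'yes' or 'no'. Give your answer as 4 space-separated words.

String 1: 'ZbqBOg==' → valid
String 2: '$lI=' → invalid (bad char(s): ['$'])
String 3: 'q5YK' → valid
String 4: 'Hw==' → valid

Answer: yes no yes yes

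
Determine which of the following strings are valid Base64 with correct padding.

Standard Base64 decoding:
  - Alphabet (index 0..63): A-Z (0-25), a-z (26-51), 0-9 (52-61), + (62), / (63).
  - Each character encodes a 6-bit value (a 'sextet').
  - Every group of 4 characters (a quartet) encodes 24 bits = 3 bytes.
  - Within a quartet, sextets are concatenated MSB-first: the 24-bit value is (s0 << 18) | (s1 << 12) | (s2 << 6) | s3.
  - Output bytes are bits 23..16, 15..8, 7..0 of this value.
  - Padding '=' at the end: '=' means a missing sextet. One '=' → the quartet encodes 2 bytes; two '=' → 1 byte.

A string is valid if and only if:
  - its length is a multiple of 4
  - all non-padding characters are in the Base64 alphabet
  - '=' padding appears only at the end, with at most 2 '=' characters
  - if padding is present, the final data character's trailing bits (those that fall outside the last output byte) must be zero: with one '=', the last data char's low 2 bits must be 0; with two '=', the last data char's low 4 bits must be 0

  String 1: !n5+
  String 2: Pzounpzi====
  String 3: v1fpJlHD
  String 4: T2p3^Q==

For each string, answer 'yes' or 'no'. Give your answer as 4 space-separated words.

String 1: '!n5+' → invalid (bad char(s): ['!'])
String 2: 'Pzounpzi====' → invalid (4 pad chars (max 2))
String 3: 'v1fpJlHD' → valid
String 4: 'T2p3^Q==' → invalid (bad char(s): ['^'])

Answer: no no yes no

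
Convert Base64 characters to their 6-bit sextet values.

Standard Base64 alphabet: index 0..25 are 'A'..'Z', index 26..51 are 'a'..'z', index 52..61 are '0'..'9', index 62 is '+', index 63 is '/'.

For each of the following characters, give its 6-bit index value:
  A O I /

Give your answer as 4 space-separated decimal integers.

Answer: 0 14 8 63

Derivation:
'A': A..Z range, ord('A') − ord('A') = 0
'O': A..Z range, ord('O') − ord('A') = 14
'I': A..Z range, ord('I') − ord('A') = 8
'/': index 63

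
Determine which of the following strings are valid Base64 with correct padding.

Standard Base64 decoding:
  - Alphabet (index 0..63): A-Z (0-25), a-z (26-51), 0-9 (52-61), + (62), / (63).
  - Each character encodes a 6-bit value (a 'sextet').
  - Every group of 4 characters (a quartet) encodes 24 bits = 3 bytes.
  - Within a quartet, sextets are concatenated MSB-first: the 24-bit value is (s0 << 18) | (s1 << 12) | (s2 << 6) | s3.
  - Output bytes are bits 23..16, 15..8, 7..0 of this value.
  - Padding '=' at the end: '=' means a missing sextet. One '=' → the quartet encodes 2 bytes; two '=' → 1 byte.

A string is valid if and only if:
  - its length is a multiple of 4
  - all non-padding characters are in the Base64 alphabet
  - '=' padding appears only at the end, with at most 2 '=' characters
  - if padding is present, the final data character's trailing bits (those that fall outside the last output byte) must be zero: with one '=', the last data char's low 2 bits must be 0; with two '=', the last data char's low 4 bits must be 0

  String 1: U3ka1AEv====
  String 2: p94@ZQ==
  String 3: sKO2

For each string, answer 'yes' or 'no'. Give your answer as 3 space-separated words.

String 1: 'U3ka1AEv====' → invalid (4 pad chars (max 2))
String 2: 'p94@ZQ==' → invalid (bad char(s): ['@'])
String 3: 'sKO2' → valid

Answer: no no yes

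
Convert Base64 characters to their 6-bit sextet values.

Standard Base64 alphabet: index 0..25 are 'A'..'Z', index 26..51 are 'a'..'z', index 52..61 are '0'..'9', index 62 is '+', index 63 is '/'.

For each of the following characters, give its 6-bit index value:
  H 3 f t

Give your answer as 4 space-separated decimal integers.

'H': A..Z range, ord('H') − ord('A') = 7
'3': 0..9 range, 52 + ord('3') − ord('0') = 55
'f': a..z range, 26 + ord('f') − ord('a') = 31
't': a..z range, 26 + ord('t') − ord('a') = 45

Answer: 7 55 31 45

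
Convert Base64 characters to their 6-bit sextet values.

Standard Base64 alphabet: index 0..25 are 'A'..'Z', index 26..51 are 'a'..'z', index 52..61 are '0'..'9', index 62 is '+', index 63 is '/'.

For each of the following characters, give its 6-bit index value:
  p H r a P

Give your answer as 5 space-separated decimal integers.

Answer: 41 7 43 26 15

Derivation:
'p': a..z range, 26 + ord('p') − ord('a') = 41
'H': A..Z range, ord('H') − ord('A') = 7
'r': a..z range, 26 + ord('r') − ord('a') = 43
'a': a..z range, 26 + ord('a') − ord('a') = 26
'P': A..Z range, ord('P') − ord('A') = 15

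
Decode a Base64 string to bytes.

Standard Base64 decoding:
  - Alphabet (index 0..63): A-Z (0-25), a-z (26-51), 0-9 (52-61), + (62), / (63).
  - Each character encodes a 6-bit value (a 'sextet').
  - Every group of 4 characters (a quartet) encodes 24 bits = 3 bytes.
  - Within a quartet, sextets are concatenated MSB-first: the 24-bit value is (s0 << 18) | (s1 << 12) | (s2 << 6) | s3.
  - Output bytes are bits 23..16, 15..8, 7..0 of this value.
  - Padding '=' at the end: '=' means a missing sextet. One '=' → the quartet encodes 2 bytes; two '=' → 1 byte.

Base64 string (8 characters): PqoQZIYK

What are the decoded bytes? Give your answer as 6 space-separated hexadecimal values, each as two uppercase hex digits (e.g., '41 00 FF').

Answer: 3E AA 10 64 86 0A

Derivation:
After char 0 ('P'=15): chars_in_quartet=1 acc=0xF bytes_emitted=0
After char 1 ('q'=42): chars_in_quartet=2 acc=0x3EA bytes_emitted=0
After char 2 ('o'=40): chars_in_quartet=3 acc=0xFAA8 bytes_emitted=0
After char 3 ('Q'=16): chars_in_quartet=4 acc=0x3EAA10 -> emit 3E AA 10, reset; bytes_emitted=3
After char 4 ('Z'=25): chars_in_quartet=1 acc=0x19 bytes_emitted=3
After char 5 ('I'=8): chars_in_quartet=2 acc=0x648 bytes_emitted=3
After char 6 ('Y'=24): chars_in_quartet=3 acc=0x19218 bytes_emitted=3
After char 7 ('K'=10): chars_in_quartet=4 acc=0x64860A -> emit 64 86 0A, reset; bytes_emitted=6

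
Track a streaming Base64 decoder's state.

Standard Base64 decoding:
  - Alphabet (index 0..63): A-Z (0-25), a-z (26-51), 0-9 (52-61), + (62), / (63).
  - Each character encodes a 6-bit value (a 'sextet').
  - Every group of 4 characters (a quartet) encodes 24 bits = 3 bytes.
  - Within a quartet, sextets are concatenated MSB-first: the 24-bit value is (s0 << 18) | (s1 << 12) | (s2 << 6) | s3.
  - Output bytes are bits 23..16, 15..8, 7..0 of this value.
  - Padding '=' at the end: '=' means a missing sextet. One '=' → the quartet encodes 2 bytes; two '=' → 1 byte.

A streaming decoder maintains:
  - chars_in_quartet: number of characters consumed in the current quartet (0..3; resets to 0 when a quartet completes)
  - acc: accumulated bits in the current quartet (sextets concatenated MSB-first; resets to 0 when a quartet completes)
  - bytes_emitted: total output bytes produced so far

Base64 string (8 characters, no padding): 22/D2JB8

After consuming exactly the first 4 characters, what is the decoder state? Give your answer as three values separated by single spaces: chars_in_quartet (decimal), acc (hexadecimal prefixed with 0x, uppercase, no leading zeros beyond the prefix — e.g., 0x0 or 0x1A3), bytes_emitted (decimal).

After char 0 ('2'=54): chars_in_quartet=1 acc=0x36 bytes_emitted=0
After char 1 ('2'=54): chars_in_quartet=2 acc=0xDB6 bytes_emitted=0
After char 2 ('/'=63): chars_in_quartet=3 acc=0x36DBF bytes_emitted=0
After char 3 ('D'=3): chars_in_quartet=4 acc=0xDB6FC3 -> emit DB 6F C3, reset; bytes_emitted=3

Answer: 0 0x0 3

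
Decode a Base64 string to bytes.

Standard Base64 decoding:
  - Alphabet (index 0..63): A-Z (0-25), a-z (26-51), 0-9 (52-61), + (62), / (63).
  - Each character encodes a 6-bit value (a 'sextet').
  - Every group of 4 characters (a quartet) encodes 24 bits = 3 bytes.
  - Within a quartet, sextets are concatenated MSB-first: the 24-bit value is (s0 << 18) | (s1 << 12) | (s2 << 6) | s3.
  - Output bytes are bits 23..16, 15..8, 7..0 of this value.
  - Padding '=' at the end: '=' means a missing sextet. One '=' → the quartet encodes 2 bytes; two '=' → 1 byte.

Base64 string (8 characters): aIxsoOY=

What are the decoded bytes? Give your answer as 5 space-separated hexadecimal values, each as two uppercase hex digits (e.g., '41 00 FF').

Answer: 68 8C 6C A0 E6

Derivation:
After char 0 ('a'=26): chars_in_quartet=1 acc=0x1A bytes_emitted=0
After char 1 ('I'=8): chars_in_quartet=2 acc=0x688 bytes_emitted=0
After char 2 ('x'=49): chars_in_quartet=3 acc=0x1A231 bytes_emitted=0
After char 3 ('s'=44): chars_in_quartet=4 acc=0x688C6C -> emit 68 8C 6C, reset; bytes_emitted=3
After char 4 ('o'=40): chars_in_quartet=1 acc=0x28 bytes_emitted=3
After char 5 ('O'=14): chars_in_quartet=2 acc=0xA0E bytes_emitted=3
After char 6 ('Y'=24): chars_in_quartet=3 acc=0x28398 bytes_emitted=3
Padding '=': partial quartet acc=0x28398 -> emit A0 E6; bytes_emitted=5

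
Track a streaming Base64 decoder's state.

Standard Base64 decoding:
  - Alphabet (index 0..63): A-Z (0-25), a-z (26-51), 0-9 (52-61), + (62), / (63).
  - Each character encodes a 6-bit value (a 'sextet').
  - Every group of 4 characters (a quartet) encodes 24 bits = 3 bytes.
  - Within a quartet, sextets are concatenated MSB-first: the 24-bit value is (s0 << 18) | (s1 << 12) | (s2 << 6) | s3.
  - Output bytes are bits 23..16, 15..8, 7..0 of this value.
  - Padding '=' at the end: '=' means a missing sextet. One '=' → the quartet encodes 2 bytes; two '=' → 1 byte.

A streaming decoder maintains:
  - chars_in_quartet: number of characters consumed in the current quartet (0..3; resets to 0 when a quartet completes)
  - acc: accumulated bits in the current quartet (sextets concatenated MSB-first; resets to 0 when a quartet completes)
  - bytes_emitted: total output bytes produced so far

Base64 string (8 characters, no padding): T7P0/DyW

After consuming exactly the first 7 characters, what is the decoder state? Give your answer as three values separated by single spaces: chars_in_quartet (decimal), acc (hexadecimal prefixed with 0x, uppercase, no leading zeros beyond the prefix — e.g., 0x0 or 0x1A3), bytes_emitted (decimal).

After char 0 ('T'=19): chars_in_quartet=1 acc=0x13 bytes_emitted=0
After char 1 ('7'=59): chars_in_quartet=2 acc=0x4FB bytes_emitted=0
After char 2 ('P'=15): chars_in_quartet=3 acc=0x13ECF bytes_emitted=0
After char 3 ('0'=52): chars_in_quartet=4 acc=0x4FB3F4 -> emit 4F B3 F4, reset; bytes_emitted=3
After char 4 ('/'=63): chars_in_quartet=1 acc=0x3F bytes_emitted=3
After char 5 ('D'=3): chars_in_quartet=2 acc=0xFC3 bytes_emitted=3
After char 6 ('y'=50): chars_in_quartet=3 acc=0x3F0F2 bytes_emitted=3

Answer: 3 0x3F0F2 3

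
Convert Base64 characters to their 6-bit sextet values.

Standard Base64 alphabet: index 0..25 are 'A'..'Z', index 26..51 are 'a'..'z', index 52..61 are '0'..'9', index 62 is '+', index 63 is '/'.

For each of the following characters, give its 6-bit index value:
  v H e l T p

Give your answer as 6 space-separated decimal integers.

'v': a..z range, 26 + ord('v') − ord('a') = 47
'H': A..Z range, ord('H') − ord('A') = 7
'e': a..z range, 26 + ord('e') − ord('a') = 30
'l': a..z range, 26 + ord('l') − ord('a') = 37
'T': A..Z range, ord('T') − ord('A') = 19
'p': a..z range, 26 + ord('p') − ord('a') = 41

Answer: 47 7 30 37 19 41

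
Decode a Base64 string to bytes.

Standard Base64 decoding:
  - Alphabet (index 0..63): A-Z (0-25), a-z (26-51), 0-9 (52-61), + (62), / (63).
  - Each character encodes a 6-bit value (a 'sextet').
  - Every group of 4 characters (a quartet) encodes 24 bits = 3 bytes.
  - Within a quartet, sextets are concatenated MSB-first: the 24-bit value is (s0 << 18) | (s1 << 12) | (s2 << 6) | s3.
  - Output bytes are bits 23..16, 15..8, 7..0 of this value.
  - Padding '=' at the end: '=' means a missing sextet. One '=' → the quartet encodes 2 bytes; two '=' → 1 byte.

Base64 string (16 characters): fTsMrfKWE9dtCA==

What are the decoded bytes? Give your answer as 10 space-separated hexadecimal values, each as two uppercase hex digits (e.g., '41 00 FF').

Answer: 7D 3B 0C AD F2 96 13 D7 6D 08

Derivation:
After char 0 ('f'=31): chars_in_quartet=1 acc=0x1F bytes_emitted=0
After char 1 ('T'=19): chars_in_quartet=2 acc=0x7D3 bytes_emitted=0
After char 2 ('s'=44): chars_in_quartet=3 acc=0x1F4EC bytes_emitted=0
After char 3 ('M'=12): chars_in_quartet=4 acc=0x7D3B0C -> emit 7D 3B 0C, reset; bytes_emitted=3
After char 4 ('r'=43): chars_in_quartet=1 acc=0x2B bytes_emitted=3
After char 5 ('f'=31): chars_in_quartet=2 acc=0xADF bytes_emitted=3
After char 6 ('K'=10): chars_in_quartet=3 acc=0x2B7CA bytes_emitted=3
After char 7 ('W'=22): chars_in_quartet=4 acc=0xADF296 -> emit AD F2 96, reset; bytes_emitted=6
After char 8 ('E'=4): chars_in_quartet=1 acc=0x4 bytes_emitted=6
After char 9 ('9'=61): chars_in_quartet=2 acc=0x13D bytes_emitted=6
After char 10 ('d'=29): chars_in_quartet=3 acc=0x4F5D bytes_emitted=6
After char 11 ('t'=45): chars_in_quartet=4 acc=0x13D76D -> emit 13 D7 6D, reset; bytes_emitted=9
After char 12 ('C'=2): chars_in_quartet=1 acc=0x2 bytes_emitted=9
After char 13 ('A'=0): chars_in_quartet=2 acc=0x80 bytes_emitted=9
Padding '==': partial quartet acc=0x80 -> emit 08; bytes_emitted=10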